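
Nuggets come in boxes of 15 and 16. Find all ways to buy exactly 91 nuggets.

We need non-negative integers (x, y) with 15x + 16y = 91.
For each x in 0..6, check if 91 - 15x is a non-negative multiple of 16.
x = 5: 16y = 16, y = 1 ✓

(5 boxes of 15, 1 boxes of 16)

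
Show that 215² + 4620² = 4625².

Compute a² + b²:
215² + 4620² = 46225 + 21344400 = 21390625
Compute c²:
4625² = 21390625
Since 21390625 = 21390625, it is a Pythagorean triple.

Yes, it is a Pythagorean triple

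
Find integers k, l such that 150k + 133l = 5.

Step 1: Check solvability.
gcd(150, 133) = 1
Since 1 divides 5, solutions exist.

Step 2: Apply extended Euclidean algorithm to find gcd.
We find integers such that 150*x0 + 133*y0 = 1

Step 3: Scale the particular solution.
Multiply by 5/1 = 5:
k = 235, l = -265

Step 4: Verify.
150*(235) + 133*(-265) = 5 = 5 ✓

k = 235, l = -265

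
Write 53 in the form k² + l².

We need to find integers k, l > 0 such that k² + l² = 53.
Trying k = 2: l² = 53 - 2² = 53 - 4 = 49
l = 7
Check: 2² + 7² = 4 + 49 = 53 ✓

53 = 2² + 7²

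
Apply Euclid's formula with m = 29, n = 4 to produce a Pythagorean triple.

a = m² - n² = 29² - 4² = 841 - 16 = 825
b = 2mn = 2·29·4 = 232
c = m² + n² = 841 + 16 = 857
Verify: 825² + 232² = 680625 + 53824 = 734449 = 857² ✓

(825, 232, 857)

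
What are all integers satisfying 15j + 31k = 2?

Step 1: Compute gcd(15, 31) = 1.
Since 1 divides 2, solutions exist.

Step 2: Find a particular solution using extended Euclidean algorithm.
We get j₀ = -4, k₀ = 2.
Check: 15*-4 + 31*2 = 2 = 2 ✓

Step 3: Write the general solution.
j = -4 + (31/1)t = -4 + 31t
k = 2 - (15/1)t = 2 - 15t
for any integer t.

j = -4 + 31t, k = 2 - 15t for integer t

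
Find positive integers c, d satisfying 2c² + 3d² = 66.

Try small values of c and check whether (66 - 2c²)/3 is a perfect square.
c = 3: 2·3² = 18, so 3d² = 66 - 18 = 48, giving d² = 16, d = 4.
Check: 2·3² + 3·4² = 18 + 48 = 66 ✓

c = 3, d = 4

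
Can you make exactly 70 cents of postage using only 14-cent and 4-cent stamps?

We need non-negative x, y with 14x + 4y = 70.
gcd(14, 4) = 2 divides 70, so integer solutions exist.
Search for a non-negative one: x = 1 gives 4y = 70 - 14 = 56, so y = 14.
Check: 14·1 + 4·14 = 70 ✓

Yes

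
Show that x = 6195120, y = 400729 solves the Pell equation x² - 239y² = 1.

Compute x² = 6195120² = 38379511814400
Compute 239y² = 239·400729² = 239·160583731441 = 38379511814399
x² - 239y² = 38379511814400 - 38379511814399 = 1
Since this equals 1, (6195120, 400729) is a solution.

Yes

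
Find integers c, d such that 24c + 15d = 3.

Step 1: Check solvability.
gcd(24, 15) = 3
Since 3 divides 3, solutions exist.

Step 2: Apply extended Euclidean algorithm to find gcd.
We find integers such that 24*x0 + 15*y0 = 3

Step 3: Scale the particular solution.
Multiply by 3/3 = 1:
c = 2, d = -3

Step 4: Verify.
24*(2) + 15*(-3) = 3 = 3 ✓

c = 2, d = -3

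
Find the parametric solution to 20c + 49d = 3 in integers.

Step 1: Compute gcd(20, 49) = 1.
Since 1 divides 3, solutions exist.

Step 2: Find a particular solution using extended Euclidean algorithm.
We get c₀ = -66, d₀ = 27.
Check: 20*-66 + 49*27 = 3 = 3 ✓

Step 3: Write the general solution.
c = -66 + (49/1)t = -66 + 49t
d = 27 - (20/1)t = 27 - 20t
for any integer t.

c = -66 + 49t, d = 27 - 20t for integer t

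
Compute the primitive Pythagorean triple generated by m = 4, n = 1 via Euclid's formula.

a = m² - n² = 4² - 1² = 16 - 1 = 15
b = 2mn = 2·4·1 = 8
c = m² + n² = 16 + 1 = 17
Verify: 15² + 8² = 225 + 64 = 289 = 17² ✓

(15, 8, 17)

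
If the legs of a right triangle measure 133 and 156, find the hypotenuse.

c² = a² + b² = 133² + 156² = 17689 + 24336 = 42025
c = 205

205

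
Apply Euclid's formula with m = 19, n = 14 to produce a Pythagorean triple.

a = m² - n² = 19² - 14² = 361 - 196 = 165
b = 2mn = 2·19·14 = 532
c = m² + n² = 361 + 196 = 557
Verify: 165² + 532² = 27225 + 283024 = 310249 = 557² ✓

(165, 532, 557)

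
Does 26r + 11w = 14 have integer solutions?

Step 1: Compute gcd(26, 11).
gcd(26, 11) = 1

Step 2: Check divisibility.
Does 1 divide 14? 14 = 1 x 14, so yes.

By the theorem on linear Diophantine equations, 26r + 11w = 14 has integer solutions if and only if gcd(26, 11) divides 14. Since 1 | 14, solutions exist.

Yes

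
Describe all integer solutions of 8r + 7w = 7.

Step 1: Compute gcd(8, 7) = 1.
Since 1 divides 7, solutions exist.

Step 2: Find a particular solution using extended Euclidean algorithm.
We get r₀ = 7, w₀ = -7.
Check: 8*7 + 7*-7 = 7 = 7 ✓

Step 3: Write the general solution.
r = 7 + (7/1)t = 7 + 7t
w = -7 - (8/1)t = -7 - 8t
for any integer t.

r = 7 + 7t, w = -7 - 8t for integer t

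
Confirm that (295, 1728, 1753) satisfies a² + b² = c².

Compute a² + b² = 295² + 1728² = 87025 + 2985984 = 3073009
Compute c² = 1753² = 3073009
Since 3073009 = 3073009, confirmed.

Yes, it is a Pythagorean triple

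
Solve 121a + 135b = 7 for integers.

Step 1: Check solvability.
gcd(121, 135) = 1
Since 1 divides 7, solutions exist.

Step 2: Apply extended Euclidean algorithm to find gcd.
We find integers such that 121*x0 + 135*y0 = 1

Step 3: Scale the particular solution.
Multiply by 7/1 = 7:
a = -203, b = 182

Step 4: Verify.
121*(-203) + 135*(182) = 7 = 7 ✓

a = -203, b = 182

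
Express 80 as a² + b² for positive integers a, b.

We need to find integers a, b > 0 such that a² + b² = 80.
Trying a = 4: b² = 80 - 4² = 80 - 16 = 64
b = 8
Check: 4² + 8² = 16 + 64 = 80 ✓

80 = 4² + 8²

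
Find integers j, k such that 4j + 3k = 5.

Step 1: Check solvability.
gcd(4, 3) = 1
Since 1 divides 5, solutions exist.

Step 2: Apply extended Euclidean algorithm to find gcd.
We find integers such that 4*x0 + 3*y0 = 1

Step 3: Scale the particular solution.
Multiply by 5/1 = 5:
j = 5, k = -5

Step 4: Verify.
4*(5) + 3*(-5) = 5 = 5 ✓

j = 5, k = -5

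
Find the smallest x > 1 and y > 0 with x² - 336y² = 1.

We seek the smallest positive integers (x, y) with x² - 336y² = 1, i.e., x² = 336y² + 1.
Try successive y values:
y = 1: x² = 336·1² + 1 = 337, not a perfect square
y = 2: x² = 336·2² + 1 = 1345, not a perfect square
y = 3: x² = 336·3² + 1 = 3025, x = 55 ✓

Verify: 55² - 336·3² = 3025 - 3024 = 1 ✓

x = 55, y = 3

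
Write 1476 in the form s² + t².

We need to find integers s, t > 0 such that s² + t² = 1476.
Trying s = 24: t² = 1476 - 24² = 1476 - 576 = 900
t = 30
Check: 24² + 30² = 576 + 900 = 1476 ✓

1476 = 24² + 30²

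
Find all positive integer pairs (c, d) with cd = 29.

The positive divisors of 29 are: 1, 29.
Each divisor d gives the pair (d, 29/d):
(1, 29), (29, 1)

(1, 29), (29, 1)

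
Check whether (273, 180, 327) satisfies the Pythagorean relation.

Compute a² + b²:
273² + 180² = 74529 + 32400 = 106929
Compute c²:
327² = 106929
Since 106929 = 106929, it is a Pythagorean triple.

Yes, it is a Pythagorean triple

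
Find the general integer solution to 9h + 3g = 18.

Step 1: Compute gcd(9, 3) = 3.
Since 3 divides 18, solutions exist.

Step 2: Find a particular solution using extended Euclidean algorithm.
We get h₀ = 0, g₀ = 6.
Check: 9*0 + 3*6 = 18 = 18 ✓

Step 3: Write the general solution.
h = 0 + (3/3)t = 0 + 1t
g = 6 - (9/3)t = 6 - 3t
for any integer t.

h = 0 + 1t, g = 6 - 3t for integer t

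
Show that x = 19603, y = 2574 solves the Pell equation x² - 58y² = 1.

Compute x² = 19603² = 384277609
Compute 58y² = 58·2574² = 58·6625476 = 384277608
x² - 58y² = 384277609 - 384277608 = 1
Since this equals 1, (19603, 2574) is a solution.

Yes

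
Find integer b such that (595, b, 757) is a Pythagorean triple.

b² = c² - a² = 757² - 595² = 573049 - 354025 = 219024
b = sqrt(219024) = 468

468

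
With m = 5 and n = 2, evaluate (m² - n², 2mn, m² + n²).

a = m² - n² = 25 - 4 = 21
b = 2mn = 2·5·2 = 20
c = m² + n² = 25 + 4 = 29
Verify: 21² + 20² = 441 + 400 = 841 = 29² ✓

(21, 20, 29)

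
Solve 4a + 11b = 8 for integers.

Step 1: Check solvability.
gcd(4, 11) = 1
Since 1 divides 8, solutions exist.

Step 2: Apply extended Euclidean algorithm to find gcd.
We find integers such that 4*x0 + 11*y0 = 1

Step 3: Scale the particular solution.
Multiply by 8/1 = 8:
a = 24, b = -8

Step 4: Verify.
4*(24) + 11*(-8) = 8 = 8 ✓

a = 24, b = -8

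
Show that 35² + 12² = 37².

Compute a² + b²:
35² + 12² = 1225 + 144 = 1369
Compute c²:
37² = 1369
Since 1369 = 1369, it is a Pythagorean triple.

Yes, it is a Pythagorean triple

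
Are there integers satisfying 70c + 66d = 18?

Step 1: Compute gcd(70, 66).
gcd(70, 66) = 2

Step 2: Check divisibility.
Does 2 divide 18? 18 = 2 x 9, so yes.

By the theorem on linear Diophantine equations, 70c + 66d = 18 has integer solutions if and only if gcd(70, 66) divides 18. Since 2 | 18, solutions exist.

Yes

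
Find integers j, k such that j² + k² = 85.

We need to find integers j, k > 0 such that j² + k² = 85.
Trying j = 2: k² = 85 - 2² = 85 - 4 = 81
k = 9
Check: 2² + 9² = 4 + 81 = 85 ✓

85 = 2² + 9²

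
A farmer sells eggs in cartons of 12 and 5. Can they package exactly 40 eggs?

We need non-negative a, b with 12a + 5b = 40.
gcd(12, 5) = 1 divides 40.
Try a = 0: 5b = 40 - 0 = 40, so b = 8.
One way: 0 cartons of 12 and 8 cartons of 5.

Yes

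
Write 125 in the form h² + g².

We need to find integers h, g > 0 such that h² + g² = 125.
Trying h = 2: g² = 125 - 2² = 125 - 4 = 121
g = 11
Check: 2² + 11² = 4 + 121 = 125 ✓

125 = 2² + 11²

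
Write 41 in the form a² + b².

We need to find integers a, b > 0 such that a² + b² = 41.
Trying a = 4: b² = 41 - 4² = 41 - 16 = 25
b = 5
Check: 4² + 5² = 16 + 25 = 41 ✓

41 = 4² + 5²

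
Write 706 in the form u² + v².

We need to find integers u, v > 0 such that u² + v² = 706.
Trying u = 9: v² = 706 - 9² = 706 - 81 = 625
v = 25
Check: 9² + 25² = 81 + 625 = 706 ✓

706 = 9² + 25²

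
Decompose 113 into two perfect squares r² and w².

We need to find integers r, w > 0 such that r² + w² = 113.
Trying r = 7: w² = 113 - 7² = 113 - 49 = 64
w = 8
Check: 7² + 8² = 49 + 64 = 113 ✓

113 = 7² + 8²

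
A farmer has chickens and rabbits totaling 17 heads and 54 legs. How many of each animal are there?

Let c = chickens, r = rabbits.
Heads: c + r = 17
Legs: 2c + 4r = 54
From the first equation, c = 17 - r. Substitute:
2(17 - r) + 4r = 54
34 + 2r = 54
r = (54 - 34)/2 = 10
c = 17 - 10 = 7

Chickens: 7, Rabbits: 10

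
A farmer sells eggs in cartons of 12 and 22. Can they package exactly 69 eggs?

We need non-negative a, b with 12a + 22b = 69.
gcd(12, 22) = 2, and 2 does not divide 69.
No integer solutions exist.

No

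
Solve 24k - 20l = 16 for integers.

Step 1: Check solvability.
gcd(24, 20) = 4
Since 4 divides 16, solutions exist.

Step 2: Apply extended Euclidean algorithm to find gcd.
We find integers such that 24*x0 + 20*y0 = 4

Step 3: Scale the particular solution.
Multiply by 16/4 = 4:
k = 4, l = 4

Step 4: Verify.
24*(4) - 20*(4) = 16 = 16 ✓

k = 4, l = 4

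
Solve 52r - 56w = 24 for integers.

Step 1: Check solvability.
gcd(52, 56) = 4
Since 4 divides 24, solutions exist.

Step 2: Apply extended Euclidean algorithm to find gcd.
We find integers such that 52*x0 + 56*y0 = 4

Step 3: Scale the particular solution.
Multiply by 24/4 = 6:
r = -6, w = -6

Step 4: Verify.
52*(-6) - 56*(-6) = 24 = 24 ✓

r = -6, w = -6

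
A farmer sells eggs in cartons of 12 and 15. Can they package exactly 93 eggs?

We need non-negative a, b with 12a + 15b = 93.
gcd(12, 15) = 3 divides 93.
Try a = 4: 15b = 93 - 48 = 45, so b = 3.
One way: 4 cartons of 12 and 3 cartons of 15.

Yes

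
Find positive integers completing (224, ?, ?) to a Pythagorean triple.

We need the other leg and hypotenuse such that 224² + x² = c².
Take x = 207, c = 305: 224² + 207² = 50176 + 42849 = 93025 = 305² ✓
Triple: (207, 224, 305)

(207, 224, 305)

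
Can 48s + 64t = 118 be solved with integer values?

Step 1: Compute gcd(48, 64).
gcd(48, 64) = 16

Step 2: Check divisibility.
Does 16 divide 118? 118 = 16 x 7 + 6, so no.

By the theorem on linear Diophantine equations, 48s + 64t = 118 has integer solutions if and only if gcd(48, 64) divides 118. Since 16 does not divide 118, no solutions exist.

No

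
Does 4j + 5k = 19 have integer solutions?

Step 1: Compute gcd(4, 5).
gcd(4, 5) = 1

Step 2: Check divisibility.
Does 1 divide 19? 19 = 1 x 19, so yes.

By the theorem on linear Diophantine equations, 4j + 5k = 19 has integer solutions if and only if gcd(4, 5) divides 19. Since 1 | 19, solutions exist.

Yes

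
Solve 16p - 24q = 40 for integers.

Step 1: Check solvability.
gcd(16, 24) = 8
Since 8 divides 40, solutions exist.

Step 2: Apply extended Euclidean algorithm to find gcd.
We find integers such that 16*x0 + 24*y0 = 8

Step 3: Scale the particular solution.
Multiply by 40/8 = 5:
p = -5, q = -5

Step 4: Verify.
16*(-5) - 24*(-5) = 40 = 40 ✓

p = -5, q = -5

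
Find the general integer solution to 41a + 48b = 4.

Step 1: Compute gcd(41, 48) = 1.
Since 1 divides 4, solutions exist.

Step 2: Find a particular solution using extended Euclidean algorithm.
We get a₀ = -28, b₀ = 24.
Check: 41*-28 + 48*24 = 4 = 4 ✓

Step 3: Write the general solution.
a = -28 + (48/1)t = -28 + 48t
b = 24 - (41/1)t = 24 - 41t
for any integer t.

a = -28 + 48t, b = 24 - 41t for integer t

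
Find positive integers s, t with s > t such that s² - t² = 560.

Factor: s² - t² = (s+t)(s-t) = 560.
We need two factors of 560 with the same parity.
Use s+t = 280 and s-t = 2 (product 280·2 = 560).
Adding: 2s = 282, so s = 141.
Subtracting: 2t = 278, so t = 139.
Check: 141² - 139² = 19881 - 19321 = 560 ✓

s = 141, t = 139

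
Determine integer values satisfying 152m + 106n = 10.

Step 1: Check solvability.
gcd(152, 106) = 2
Since 2 divides 10, solutions exist.

Step 2: Apply extended Euclidean algorithm to find gcd.
We find integers such that 152*x0 + 106*y0 = 2

Step 3: Scale the particular solution.
Multiply by 10/2 = 5:
m = -115, n = 165

Step 4: Verify.
152*(-115) + 106*(165) = 10 = 10 ✓

m = -115, n = 165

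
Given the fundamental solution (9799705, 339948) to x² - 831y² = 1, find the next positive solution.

Solutions to x² - Dy² = 1 are generated by powers of (x₀ + y₀√D).
The next solution satisfies x₁ + y₁√831 = (x₀ + y₀√831)², giving:
x₁ = x₀² + 831y₀² = 9799705² + 831·339948² = 96034218087025 + 96034218087024 = 192068436174049
y₁ = 2x₀y₀ = 2·9799705·339948 = 6662780230680

Verify: 192068436174049² - 831·6662780230680² = 36890284174344734465021054401 - 36890284174344734465021054400 = 1 ✓

x = 192068436174049, y = 6662780230680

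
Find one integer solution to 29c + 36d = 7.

Step 1: Check solvability.
gcd(29, 36) = 1
Since 1 divides 7, solutions exist.

Step 2: Apply extended Euclidean algorithm to find gcd.
We find integers such that 29*x0 + 36*y0 = 1

Step 3: Scale the particular solution.
Multiply by 7/1 = 7:
c = 35, d = -28

Step 4: Verify.
29*(35) + 36*(-28) = 7 = 7 ✓

c = 35, d = -28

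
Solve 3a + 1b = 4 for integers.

Step 1: Check solvability.
gcd(3, 1) = 1
Since 1 divides 4, solutions exist.

Step 2: Apply extended Euclidean algorithm to find gcd.
We find integers such that 3*x0 + 1*y0 = 1

Step 3: Scale the particular solution.
Multiply by 4/1 = 4:
a = 0, b = 4

Step 4: Verify.
3*(0) + 1*(4) = 4 = 4 ✓

a = 0, b = 4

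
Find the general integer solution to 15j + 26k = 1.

Step 1: Compute gcd(15, 26) = 1.
Since 1 divides 1, solutions exist.

Step 2: Find a particular solution using extended Euclidean algorithm.
We get j₀ = 7, k₀ = -4.
Check: 15*7 + 26*-4 = 1 = 1 ✓

Step 3: Write the general solution.
j = 7 + (26/1)t = 7 + 26t
k = -4 - (15/1)t = -4 - 15t
for any integer t.

j = 7 + 26t, k = -4 - 15t for integer t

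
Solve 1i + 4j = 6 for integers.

Step 1: Check solvability.
gcd(1, 4) = 1
Since 1 divides 6, solutions exist.

Step 2: Apply extended Euclidean algorithm to find gcd.
We find integers such that 1*x0 + 4*y0 = 1

Step 3: Scale the particular solution.
Multiply by 6/1 = 6:
i = 6, j = 0

Step 4: Verify.
1*(6) + 4*(0) = 6 = 6 ✓

i = 6, j = 0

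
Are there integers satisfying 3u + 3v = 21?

Step 1: Compute gcd(3, 3).
gcd(3, 3) = 3

Step 2: Check divisibility.
Does 3 divide 21? 21 = 3 x 7, so yes.

By the theorem on linear Diophantine equations, 3u + 3v = 21 has integer solutions if and only if gcd(3, 3) divides 21. Since 3 | 21, solutions exist.

Yes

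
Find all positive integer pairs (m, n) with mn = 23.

The positive divisors of 23 are: 1, 23.
Each divisor d gives the pair (d, 23/d):
(1, 23), (23, 1)

(1, 23), (23, 1)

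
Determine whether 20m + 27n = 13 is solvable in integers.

Step 1: Compute gcd(20, 27).
gcd(20, 27) = 1

Step 2: Check divisibility.
Does 1 divide 13? 13 = 1 x 13, so yes.

By the theorem on linear Diophantine equations, 20m + 27n = 13 has integer solutions if and only if gcd(20, 27) divides 13. Since 1 | 13, solutions exist.

Yes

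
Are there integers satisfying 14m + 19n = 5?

Step 1: Compute gcd(14, 19).
gcd(14, 19) = 1

Step 2: Check divisibility.
Does 1 divide 5? 5 = 1 x 5, so yes.

By the theorem on linear Diophantine equations, 14m + 19n = 5 has integer solutions if and only if gcd(14, 19) divides 5. Since 1 | 5, solutions exist.

Yes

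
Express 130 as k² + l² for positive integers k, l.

We need to find integers k, l > 0 such that k² + l² = 130.
Trying k = 3: l² = 130 - 3² = 130 - 9 = 121
l = 11
Check: 3² + 11² = 9 + 121 = 130 ✓

130 = 3² + 11²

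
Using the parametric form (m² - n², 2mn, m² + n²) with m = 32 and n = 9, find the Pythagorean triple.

a = m² - n² = 1024 - 81 = 943
b = 2mn = 2·32·9 = 576
c = m² + n² = 1024 + 81 = 1105
Verify: 943² + 576² = 889249 + 331776 = 1221025 = 1105² ✓

(943, 576, 1105)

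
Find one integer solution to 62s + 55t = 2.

Step 1: Check solvability.
gcd(62, 55) = 1
Since 1 divides 2, solutions exist.

Step 2: Apply extended Euclidean algorithm to find gcd.
We find integers such that 62*x0 + 55*y0 = 1

Step 3: Scale the particular solution.
Multiply by 2/1 = 2:
s = 16, t = -18

Step 4: Verify.
62*(16) + 55*(-18) = 2 = 2 ✓

s = 16, t = -18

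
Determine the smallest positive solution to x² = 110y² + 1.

We seek the smallest positive integers (x, y) with x² - 110y² = 1, i.e., x² = 110y² + 1.
Try successive y values:
y = 1: x² = 110·1² + 1 = 111, not a perfect square
y = 2: x² = 110·2² + 1 = 441, x = 21 ✓

Verify: 21² - 110·2² = 441 - 440 = 1 ✓

x = 21, y = 2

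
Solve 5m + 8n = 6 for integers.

Step 1: Check solvability.
gcd(5, 8) = 1
Since 1 divides 6, solutions exist.

Step 2: Apply extended Euclidean algorithm to find gcd.
We find integers such that 5*x0 + 8*y0 = 1

Step 3: Scale the particular solution.
Multiply by 6/1 = 6:
m = -18, n = 12

Step 4: Verify.
5*(-18) + 8*(12) = 6 = 6 ✓

m = -18, n = 12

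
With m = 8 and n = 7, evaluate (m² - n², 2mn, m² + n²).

a = m² - n² = 64 - 49 = 15
b = 2mn = 2·8·7 = 112
c = m² + n² = 64 + 49 = 113
Verify: 15² + 112² = 225 + 12544 = 12769 = 113² ✓

(15, 112, 113)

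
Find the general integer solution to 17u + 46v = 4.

Step 1: Compute gcd(17, 46) = 1.
Since 1 divides 4, solutions exist.

Step 2: Find a particular solution using extended Euclidean algorithm.
We get u₀ = 76, v₀ = -28.
Check: 17*76 + 46*-28 = 4 = 4 ✓

Step 3: Write the general solution.
u = 76 + (46/1)t = 76 + 46t
v = -28 - (17/1)t = -28 - 17t
for any integer t.

u = 76 + 46t, v = -28 - 17t for integer t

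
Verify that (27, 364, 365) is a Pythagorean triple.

Compute a² + b²:
27² + 364² = 729 + 132496 = 133225
Compute c²:
365² = 133225
Since 133225 = 133225, it is a Pythagorean triple.

Yes, it is a Pythagorean triple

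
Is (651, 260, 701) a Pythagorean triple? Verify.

Compute a² + b² = 651² + 260² = 423801 + 67600 = 491401
Compute c² = 701² = 491401
Since 491401 = 491401, confirmed.

Yes, it is a Pythagorean triple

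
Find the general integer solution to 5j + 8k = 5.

Step 1: Compute gcd(5, 8) = 1.
Since 1 divides 5, solutions exist.

Step 2: Find a particular solution using extended Euclidean algorithm.
We get j₀ = -15, k₀ = 10.
Check: 5*-15 + 8*10 = 5 = 5 ✓

Step 3: Write the general solution.
j = -15 + (8/1)t = -15 + 8t
k = 10 - (5/1)t = 10 - 5t
for any integer t.

j = -15 + 8t, k = 10 - 5t for integer t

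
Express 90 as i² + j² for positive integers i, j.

We need to find integers i, j > 0 such that i² + j² = 90.
Trying i = 3: j² = 90 - 3² = 90 - 9 = 81
j = 9
Check: 3² + 9² = 9 + 81 = 90 ✓

90 = 3² + 9²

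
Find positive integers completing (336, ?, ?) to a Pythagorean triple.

We need the other leg and hypotenuse such that 336² + x² = c².
Take x = 377, c = 505: 336² + 377² = 112896 + 142129 = 255025 = 505² ✓
Triple: (377, 336, 505)

(377, 336, 505)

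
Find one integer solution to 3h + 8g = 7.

Step 1: Check solvability.
gcd(3, 8) = 1
Since 1 divides 7, solutions exist.

Step 2: Apply extended Euclidean algorithm to find gcd.
We find integers such that 3*x0 + 8*y0 = 1

Step 3: Scale the particular solution.
Multiply by 7/1 = 7:
h = 21, g = -7

Step 4: Verify.
3*(21) + 8*(-7) = 7 = 7 ✓

h = 21, g = -7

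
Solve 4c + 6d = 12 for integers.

Step 1: Check solvability.
gcd(4, 6) = 2
Since 2 divides 12, solutions exist.

Step 2: Apply extended Euclidean algorithm to find gcd.
We find integers such that 4*x0 + 6*y0 = 2

Step 3: Scale the particular solution.
Multiply by 12/2 = 6:
c = -6, d = 6

Step 4: Verify.
4*(-6) + 6*(6) = 12 = 12 ✓

c = -6, d = 6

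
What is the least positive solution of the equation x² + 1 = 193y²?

We need x² = 193y² - 1. Try successive y:
y = 1: x² = 193·1² - 1 = 192, not a perfect square
y = 2: x² = 193·2² - 1 = 771, not a perfect square
y = 3: x² = 193·3² - 1 = 1736, not a perfect square
...
y = 126985: x² = 193·126985² - 1 = 3112161713424 = 1764132² ✓
Check: 1764132² - 193·126985² = 3112161713424 - 3112161713425 = -1 ✓

x = 1764132, y = 126985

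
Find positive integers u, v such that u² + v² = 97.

Search for u with 97 - u² a perfect square.
u = 4: 97 - 4² = 97 - 16 = 81 = 9² ✓
So u = 4, v = 9.

u = 4, v = 9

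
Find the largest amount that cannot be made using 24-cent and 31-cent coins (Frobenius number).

For two coprime denominations a and b, the Frobenius number (largest value not representable as a non-negative combination) is ab - a - b.
Here gcd(24, 31) = 1, so they are coprime.
F(24, 31) = 24·31 - 24 - 31 = 744 - 55 = 689

689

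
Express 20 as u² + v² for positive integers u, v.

We need to find integers u, v > 0 such that u² + v² = 20.
Trying u = 2: v² = 20 - 2² = 20 - 4 = 16
v = 4
Check: 2² + 4² = 4 + 16 = 20 ✓

20 = 2² + 4²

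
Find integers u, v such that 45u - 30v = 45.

Step 1: Check solvability.
gcd(45, 30) = 15
Since 15 divides 45, solutions exist.

Step 2: Apply extended Euclidean algorithm to find gcd.
We find integers such that 45*x0 + 30*y0 = 15

Step 3: Scale the particular solution.
Multiply by 45/15 = 3:
u = 3, v = 3

Step 4: Verify.
45*(3) - 30*(3) = 45 = 45 ✓

u = 3, v = 3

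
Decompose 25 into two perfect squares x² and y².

We need to find integers x, y > 0 such that x² + y² = 25.
Trying x = 3: y² = 25 - 3² = 25 - 9 = 16
y = 4
Check: 3² + 4² = 9 + 16 = 25 ✓

25 = 3² + 4²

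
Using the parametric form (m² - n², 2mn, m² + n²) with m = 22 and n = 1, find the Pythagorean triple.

a = m² - n² = 22² - 1² = 484 - 1 = 483
b = 2mn = 2·22·1 = 44
c = m² + n² = 484 + 1 = 485
Verify: 483² + 44² = 233289 + 1936 = 235225 = 485² ✓

(483, 44, 485)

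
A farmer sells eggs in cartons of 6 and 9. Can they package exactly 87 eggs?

We need non-negative a, b with 6a + 9b = 87.
gcd(6, 9) = 3 divides 87.
Try a = 1: 9b = 87 - 6 = 81, so b = 9.
One way: 1 cartons of 6 and 9 cartons of 9.

Yes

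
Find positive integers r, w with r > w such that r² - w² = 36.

Factor: r² - w² = (r+w)(r-w) = 36.
We need two factors of 36 with the same parity.
Use r+w = 18 and r-w = 2 (product 18·2 = 36).
Adding: 2r = 20, so r = 10.
Subtracting: 2w = 16, so w = 8.
Check: 10² - 8² = 100 - 64 = 36 ✓

r = 10, w = 8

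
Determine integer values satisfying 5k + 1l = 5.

Step 1: Check solvability.
gcd(5, 1) = 1
Since 1 divides 5, solutions exist.

Step 2: Apply extended Euclidean algorithm to find gcd.
We find integers such that 5*x0 + 1*y0 = 1

Step 3: Scale the particular solution.
Multiply by 5/1 = 5:
k = 0, l = 5

Step 4: Verify.
5*(0) + 1*(5) = 5 = 5 ✓

k = 0, l = 5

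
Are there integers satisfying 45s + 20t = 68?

Step 1: Compute gcd(45, 20).
gcd(45, 20) = 5

Step 2: Check divisibility.
Does 5 divide 68? 68 = 5 x 13 + 3, so no.

By the theorem on linear Diophantine equations, 45s + 20t = 68 has integer solutions if and only if gcd(45, 20) divides 68. Since 5 does not divide 68, no solutions exist.

No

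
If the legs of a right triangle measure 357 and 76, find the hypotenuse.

c² = a² + b² = 357² + 76² = 127449 + 5776 = 133225
c = 365

365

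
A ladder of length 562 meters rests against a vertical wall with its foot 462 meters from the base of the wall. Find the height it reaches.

The ladder, wall, and ground form a right triangle with hypotenuse 562 and one leg 462.
By the Pythagorean theorem: h² = 562² - 462² = 315844 - 213444 = 102400
h = √102400 = 320 meters

320 meters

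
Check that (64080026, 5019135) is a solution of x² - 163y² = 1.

Compute x² = 64080026² = 4106249732160676
Compute 163y² = 163·5019135² = 163·25191716148225 = 4106249732160675
x² - 163y² = 4106249732160676 - 4106249732160675 = 1
Since this equals 1, (64080026, 5019135) is a solution.

Yes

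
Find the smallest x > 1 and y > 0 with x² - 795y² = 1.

We seek the smallest positive integers (x, y) with x² - 795y² = 1, i.e., x² = 795y² + 1.
Try successive y values:
y = 1: x² = 795·1² + 1 = 796, not a perfect square
y = 2: x² = 795·2² + 1 = 3181, not a perfect square
y = 3: x² = 795·3² + 1 = 7156, not a perfect square
... continuing the search (or via continued fractions) ...
y = 235: x² = 795·235² + 1 = 43903876, x = 6626 ✓

Verify: 6626² - 795·235² = 43903876 - 43903875 = 1 ✓

x = 6626, y = 235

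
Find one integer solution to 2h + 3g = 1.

Step 1: Check solvability.
gcd(2, 3) = 1
Since 1 divides 1, solutions exist.

Step 2: Apply extended Euclidean algorithm to find gcd.
We find integers such that 2*x0 + 3*y0 = 1

Step 3: Scale the particular solution.
Multiply by 1/1 = 1:
h = -1, g = 1

Step 4: Verify.
2*(-1) + 3*(1) = 1 = 1 ✓

h = -1, g = 1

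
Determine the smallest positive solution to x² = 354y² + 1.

We seek the smallest positive integers (x, y) with x² - 354y² = 1, i.e., x² = 354y² + 1.
Try successive y values:
y = 1: x² = 354·1² + 1 = 355, not a perfect square
y = 2: x² = 354·2² + 1 = 1417, not a perfect square
y = 3: x² = 354·3² + 1 = 3187, not a perfect square
... continuing the search (or via continued fractions) ...
y = 13716: x² = 354·13716² + 1 = 66597544225, x = 258065 ✓

Verify: 258065² - 354·13716² = 66597544225 - 66597544224 = 1 ✓

x = 258065, y = 13716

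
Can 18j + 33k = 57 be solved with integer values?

Step 1: Compute gcd(18, 33).
gcd(18, 33) = 3

Step 2: Check divisibility.
Does 3 divide 57? 57 = 3 x 19, so yes.

By the theorem on linear Diophantine equations, 18j + 33k = 57 has integer solutions if and only if gcd(18, 33) divides 57. Since 3 | 57, solutions exist.

Yes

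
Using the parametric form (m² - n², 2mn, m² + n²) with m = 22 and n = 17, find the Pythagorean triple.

a = m² - n² = 484 - 289 = 195
b = 2mn = 2·22·17 = 748
c = m² + n² = 484 + 289 = 773
Verify: 195² + 748² = 38025 + 559504 = 597529 = 773² ✓

(195, 748, 773)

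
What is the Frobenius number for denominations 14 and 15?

For two coprime denominations a and b, the Frobenius number (largest value not representable as a non-negative combination) is ab - a - b.
Here gcd(14, 15) = 1, so they are coprime.
F(14, 15) = 14·15 - 14 - 15 = 210 - 29 = 181

181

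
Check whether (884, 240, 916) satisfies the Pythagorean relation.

Compute a² + b²:
884² + 240² = 781456 + 57600 = 839056
Compute c²:
916² = 839056
Since 839056 = 839056, it is a Pythagorean triple.

Yes, it is a Pythagorean triple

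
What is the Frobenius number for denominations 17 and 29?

For two coprime denominations a and b, the Frobenius number (largest value not representable as a non-negative combination) is ab - a - b.
Here gcd(17, 29) = 1, so they are coprime.
F(17, 29) = 17·29 - 17 - 29 = 493 - 46 = 447

447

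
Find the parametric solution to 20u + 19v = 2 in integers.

Step 1: Compute gcd(20, 19) = 1.
Since 1 divides 2, solutions exist.

Step 2: Find a particular solution using extended Euclidean algorithm.
We get u₀ = 2, v₀ = -2.
Check: 20*2 + 19*-2 = 2 = 2 ✓

Step 3: Write the general solution.
u = 2 + (19/1)t = 2 + 19t
v = -2 - (20/1)t = -2 - 20t
for any integer t.

u = 2 + 19t, v = -2 - 20t for integer t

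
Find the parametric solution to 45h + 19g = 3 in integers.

Step 1: Compute gcd(45, 19) = 1.
Since 1 divides 3, solutions exist.

Step 2: Find a particular solution using extended Euclidean algorithm.
We get h₀ = -24, g₀ = 57.
Check: 45*-24 + 19*57 = 3 = 3 ✓

Step 3: Write the general solution.
h = -24 + (19/1)t = -24 + 19t
g = 57 - (45/1)t = 57 - 45t
for any integer t.

h = -24 + 19t, g = 57 - 45t for integer t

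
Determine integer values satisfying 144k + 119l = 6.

Step 1: Check solvability.
gcd(144, 119) = 1
Since 1 divides 6, solutions exist.

Step 2: Apply extended Euclidean algorithm to find gcd.
We find integers such that 144*x0 + 119*y0 = 1

Step 3: Scale the particular solution.
Multiply by 6/1 = 6:
k = -114, l = 138

Step 4: Verify.
144*(-114) + 119*(138) = 6 = 6 ✓

k = -114, l = 138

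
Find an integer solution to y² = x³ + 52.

Try small integer x values and check whether x³ + 52 is a perfect square.
x = -3: x³ + 52 = -3³ + 52 = -27 + 52 = 25
Is 25 a perfect square? 5² = 25 ✓
So (x, y) = (-3, 5) is a solution.

x = -3, y = 5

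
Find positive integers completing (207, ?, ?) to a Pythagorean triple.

We need the other leg and hypotenuse such that 207² + x² = c².
Take x = 224, c = 305: 207² + 224² = 42849 + 50176 = 93025 = 305² ✓
Triple: (207, 224, 305)

(207, 224, 305)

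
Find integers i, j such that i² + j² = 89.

We need to find integers i, j > 0 such that i² + j² = 89.
Trying i = 5: j² = 89 - 5² = 89 - 25 = 64
j = 8
Check: 5² + 8² = 25 + 64 = 89 ✓

89 = 5² + 8²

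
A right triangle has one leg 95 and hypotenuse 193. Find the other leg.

b² = c² - a² = 37249 - 9025 = 28224
b = 168

168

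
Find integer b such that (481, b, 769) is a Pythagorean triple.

b² = c² - a² = 769² - 481² = 591361 - 231361 = 360000
b = sqrt(360000) = 600

600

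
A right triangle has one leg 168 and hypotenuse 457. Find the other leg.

a² = c² - b² = 208849 - 28224 = 180625
a = 425

425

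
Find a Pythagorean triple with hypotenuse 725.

We need a² + b² = 725² = 525625.
Trying: 715² + 120² = 511225 + 14400 = 525625 ✓

(715, 120, 725)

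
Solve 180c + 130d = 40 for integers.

Step 1: Check solvability.
gcd(180, 130) = 10
Since 10 divides 40, solutions exist.

Step 2: Apply extended Euclidean algorithm to find gcd.
We find integers such that 180*x0 + 130*y0 = 10

Step 3: Scale the particular solution.
Multiply by 40/10 = 4:
c = -20, d = 28

Step 4: Verify.
180*(-20) + 130*(28) = 40 = 40 ✓

c = -20, d = 28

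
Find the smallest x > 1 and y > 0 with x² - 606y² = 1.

We seek the smallest positive integers (x, y) with x² - 606y² = 1, i.e., x² = 606y² + 1.
Try successive y values:
y = 1: x² = 606·1² + 1 = 607, not a perfect square
y = 2: x² = 606·2² + 1 = 2425, not a perfect square
y = 3: x² = 606·3² + 1 = 5455, not a perfect square
... continuing the search (or via continued fractions) ...
y = 1713750: x² = 606·1713750² + 1 = 1779785071875001, x = 42187499 ✓

Verify: 42187499² - 606·1713750² = 1779785071875001 - 1779785071875000 = 1 ✓

x = 42187499, y = 1713750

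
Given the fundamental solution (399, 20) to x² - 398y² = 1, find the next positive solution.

Solutions to x² - Dy² = 1 are generated by powers of (x₀ + y₀√D).
The next solution satisfies x₁ + y₁√398 = (x₀ + y₀√398)², giving:
x₁ = x₀² + 398y₀² = 399² + 398·20² = 159201 + 159200 = 318401
y₁ = 2x₀y₀ = 2·399·20 = 15960

Verify: 318401² - 398·15960² = 101379196801 - 101379196800 = 1 ✓

x = 318401, y = 15960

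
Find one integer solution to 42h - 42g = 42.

Step 1: Check solvability.
gcd(42, 42) = 42
Since 42 divides 42, solutions exist.

Step 2: Apply extended Euclidean algorithm to find gcd.
We find integers such that 42*x0 + 42*y0 = 42

Step 3: Scale the particular solution.
Multiply by 42/42 = 1:
h = 0, g = -1

Step 4: Verify.
42*(0) - 42*(-1) = 42 = 42 ✓

h = 0, g = -1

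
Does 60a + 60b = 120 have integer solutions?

Step 1: Compute gcd(60, 60).
gcd(60, 60) = 60

Step 2: Check divisibility.
Does 60 divide 120? 120 = 60 x 2, so yes.

By the theorem on linear Diophantine equations, 60a + 60b = 120 has integer solutions if and only if gcd(60, 60) divides 120. Since 60 | 120, solutions exist.

Yes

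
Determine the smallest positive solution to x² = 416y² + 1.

We seek the smallest positive integers (x, y) with x² - 416y² = 1, i.e., x² = 416y² + 1.
Try successive y values:
y = 1: x² = 416·1² + 1 = 417, not a perfect square
y = 2: x² = 416·2² + 1 = 1665, not a perfect square
y = 3: x² = 416·3² + 1 = 3745, not a perfect square
... continuing the search (or via continued fractions) ...
y = 255: x² = 416·255² + 1 = 27050401, x = 5201 ✓

Verify: 5201² - 416·255² = 27050401 - 27050400 = 1 ✓

x = 5201, y = 255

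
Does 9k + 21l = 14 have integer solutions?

Step 1: Compute gcd(9, 21).
gcd(9, 21) = 3

Step 2: Check divisibility.
Does 3 divide 14? 14 = 3 x 4 + 2, so no.

By the theorem on linear Diophantine equations, 9k + 21l = 14 has integer solutions if and only if gcd(9, 21) divides 14. Since 3 does not divide 14, no solutions exist.

No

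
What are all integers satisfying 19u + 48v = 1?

Step 1: Compute gcd(19, 48) = 1.
Since 1 divides 1, solutions exist.

Step 2: Find a particular solution using extended Euclidean algorithm.
We get u₀ = -5, v₀ = 2.
Check: 19*-5 + 48*2 = 1 = 1 ✓

Step 3: Write the general solution.
u = -5 + (48/1)t = -5 + 48t
v = 2 - (19/1)t = 2 - 19t
for any integer t.

u = -5 + 48t, v = 2 - 19t for integer t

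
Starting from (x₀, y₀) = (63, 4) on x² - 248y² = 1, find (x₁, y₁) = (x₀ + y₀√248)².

Solutions to x² - Dy² = 1 are generated by powers of (x₀ + y₀√D).
The next solution satisfies x₁ + y₁√248 = (x₀ + y₀√248)², giving:
x₁ = x₀² + 248y₀² = 63² + 248·4² = 3969 + 3968 = 7937
y₁ = 2x₀y₀ = 2·63·4 = 504

Verify: 7937² - 248·504² = 62995969 - 62995968 = 1 ✓

x = 7937, y = 504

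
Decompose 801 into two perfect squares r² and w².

We need to find integers r, w > 0 such that r² + w² = 801.
Trying r = 15: w² = 801 - 15² = 801 - 225 = 576
w = 24
Check: 15² + 24² = 225 + 576 = 801 ✓

801 = 15² + 24²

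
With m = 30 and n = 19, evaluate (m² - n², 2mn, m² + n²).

a = m² - n² = 900 - 361 = 539
b = 2mn = 2·30·19 = 1140
c = m² + n² = 900 + 361 = 1261
Verify: 539² + 1140² = 290521 + 1299600 = 1590121 = 1261² ✓

(539, 1140, 1261)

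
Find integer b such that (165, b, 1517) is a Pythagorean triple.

b² = c² - a² = 1517² - 165² = 2301289 - 27225 = 2274064
b = sqrt(2274064) = 1508

1508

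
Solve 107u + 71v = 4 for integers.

Step 1: Check solvability.
gcd(107, 71) = 1
Since 1 divides 4, solutions exist.

Step 2: Apply extended Euclidean algorithm to find gcd.
We find integers such that 107*x0 + 71*y0 = 1

Step 3: Scale the particular solution.
Multiply by 4/1 = 4:
u = 8, v = -12

Step 4: Verify.
107*(8) + 71*(-12) = 4 = 4 ✓

u = 8, v = -12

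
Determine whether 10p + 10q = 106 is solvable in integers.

Step 1: Compute gcd(10, 10).
gcd(10, 10) = 10

Step 2: Check divisibility.
Does 10 divide 106? 106 = 10 x 10 + 6, so no.

By the theorem on linear Diophantine equations, 10p + 10q = 106 has integer solutions if and only if gcd(10, 10) divides 106. Since 10 does not divide 106, no solutions exist.

No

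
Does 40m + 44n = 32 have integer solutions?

Step 1: Compute gcd(40, 44).
gcd(40, 44) = 4

Step 2: Check divisibility.
Does 4 divide 32? 32 = 4 x 8, so yes.

By the theorem on linear Diophantine equations, 40m + 44n = 32 has integer solutions if and only if gcd(40, 44) divides 32. Since 4 | 32, solutions exist.

Yes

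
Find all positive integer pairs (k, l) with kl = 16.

The positive divisors of 16 are: 1, 2, 4, 8, 16.
Each divisor d gives the pair (d, 16/d):
(1, 16), (2, 8), (4, 4), (8, 2), (16, 1)

(1, 16), (2, 8), (4, 4), (8, 2), (16, 1)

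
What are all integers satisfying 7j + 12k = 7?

Step 1: Compute gcd(7, 12) = 1.
Since 1 divides 7, solutions exist.

Step 2: Find a particular solution using extended Euclidean algorithm.
We get j₀ = -35, k₀ = 21.
Check: 7*-35 + 12*21 = 7 = 7 ✓

Step 3: Write the general solution.
j = -35 + (12/1)t = -35 + 12t
k = 21 - (7/1)t = 21 - 7t
for any integer t.

j = -35 + 12t, k = 21 - 7t for integer t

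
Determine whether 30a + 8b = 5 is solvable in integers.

Step 1: Compute gcd(30, 8).
gcd(30, 8) = 2

Step 2: Check divisibility.
Does 2 divide 5? 5 = 2 x 2 + 1, so no.

By the theorem on linear Diophantine equations, 30a + 8b = 5 has integer solutions if and only if gcd(30, 8) divides 5. Since 2 does not divide 5, no solutions exist.

No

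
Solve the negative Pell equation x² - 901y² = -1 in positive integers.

We need x² = 901y² - 1. Try successive y:
y = 1: x² = 901·1² - 1 = 900 = 30² ✓
Check: 30² - 901·1² = 900 - 901 = -1 ✓

x = 30, y = 1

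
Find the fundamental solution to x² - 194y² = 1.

We seek the smallest positive integers (x, y) with x² - 194y² = 1, i.e., x² = 194y² + 1.
Try successive y values:
y = 1: x² = 194·1² + 1 = 195, not a perfect square
y = 2: x² = 194·2² + 1 = 777, not a perfect square
y = 3: x² = 194·3² + 1 = 1747, not a perfect square
... continuing the search (or via continued fractions) ...
y = 14: x² = 194·14² + 1 = 38025, x = 195 ✓

Verify: 195² - 194·14² = 38025 - 38024 = 1 ✓

x = 195, y = 14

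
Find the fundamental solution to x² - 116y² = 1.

We seek the smallest positive integers (x, y) with x² - 116y² = 1, i.e., x² = 116y² + 1.
Try successive y values:
y = 1: x² = 116·1² + 1 = 117, not a perfect square
y = 2: x² = 116·2² + 1 = 465, not a perfect square
y = 3: x² = 116·3² + 1 = 1045, not a perfect square
... continuing the search (or via continued fractions) ...
y = 910: x² = 116·910² + 1 = 96059601, x = 9801 ✓

Verify: 9801² - 116·910² = 96059601 - 96059600 = 1 ✓

x = 9801, y = 910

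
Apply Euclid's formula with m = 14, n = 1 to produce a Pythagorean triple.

a = m² - n² = 14² - 1² = 196 - 1 = 195
b = 2mn = 2·14·1 = 28
c = m² + n² = 196 + 1 = 197
Verify: 195² + 28² = 38025 + 784 = 38809 = 197² ✓

(195, 28, 197)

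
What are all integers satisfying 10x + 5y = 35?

Step 1: Compute gcd(10, 5) = 5.
Since 5 divides 35, solutions exist.

Step 2: Find a particular solution using extended Euclidean algorithm.
We get x₀ = 0, y₀ = 7.
Check: 10*0 + 5*7 = 35 = 35 ✓

Step 3: Write the general solution.
x = 0 + (5/5)t = 0 + 1t
y = 7 - (10/5)t = 7 - 2t
for any integer t.

x = 0 + 1t, y = 7 - 2t for integer t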